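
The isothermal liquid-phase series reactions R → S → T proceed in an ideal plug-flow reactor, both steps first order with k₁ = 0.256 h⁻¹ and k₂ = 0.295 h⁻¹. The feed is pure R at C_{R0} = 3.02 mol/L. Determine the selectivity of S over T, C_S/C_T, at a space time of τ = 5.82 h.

0.634

For first-order series with pure R initially, C_S(τ) = k₁C_{R0}/(k₂−k₁)·(e^(−k₁τ) − e^(−k₂τ)).
e^(−k₁τ) = e^(−0.256×5.82) = e^(−1.490) = 0.2254; e^(−k₂τ) = e^(−1.717) = 0.1796.
C_S = 0.256×3.02/(0.295−0.256) × (0.2254−0.1796) = 19.82×0.04577 = 0.9073 mol/L.
C_R = C_{R0}e^(−k₁τ) = 0.6807 mol/L, so C_T = C_{R0}−C_R−C_S = 1.432 mol/L; C_S/C_T = 0.634.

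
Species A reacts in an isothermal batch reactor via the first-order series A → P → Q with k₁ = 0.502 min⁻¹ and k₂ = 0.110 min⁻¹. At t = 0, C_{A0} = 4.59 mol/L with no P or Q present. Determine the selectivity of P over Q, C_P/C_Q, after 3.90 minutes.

3.17

The intermediate concentration in a first-order A→B→C sequence is C_P = k₁C_{A0}(e^(−k₁t) − e^(−k₂t))/(k₂−k₁).
e^(−k₁t) = e^(−0.502×3.90) = e^(−1.958) = 0.1412; e^(−k₂t) = e^(−0.4290) = 0.6512.
C_P = 0.502×4.59/(0.110−0.502) × (0.1412−0.6512) = (-5.878)×(-0.5100) = 2.998 mol/L.
C_A = C_{A0}e^(−k₁t) = 0.6480 mol/L, so C_Q = C_{A0}−C_A−C_P = 0.9443 mol/L; C_P/C_Q = 3.17.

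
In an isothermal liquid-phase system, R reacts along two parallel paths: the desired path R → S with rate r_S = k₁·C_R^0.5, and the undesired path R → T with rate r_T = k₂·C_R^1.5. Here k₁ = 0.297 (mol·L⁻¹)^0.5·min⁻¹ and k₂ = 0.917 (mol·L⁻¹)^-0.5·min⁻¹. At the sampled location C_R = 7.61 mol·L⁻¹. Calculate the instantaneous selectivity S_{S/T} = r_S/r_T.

0.0426

S_{S/T} = r_S/r_T = (k₁·C_R^0.5)/(k₂·C_R^1.5) = (k₁/k₂)·C_R⁻¹.
= (0.297×7.610^0.5) / (0.917×7.610^1.5) = 0.8193/19.25 = 0.0426.
The undesired path is higher order in R, so low C_R (CSTR or dilute feed) favours S.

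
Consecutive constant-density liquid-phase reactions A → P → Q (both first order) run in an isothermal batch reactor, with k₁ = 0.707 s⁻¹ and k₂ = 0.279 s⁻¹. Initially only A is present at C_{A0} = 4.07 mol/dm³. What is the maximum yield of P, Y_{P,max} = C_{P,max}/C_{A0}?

0.545

Evaluating C_P at t_opt = ln(k₂/k₁)/(k₂−k₁) gives C_{P,max}/C_{A0} = (k₁/k₂)^[k₂/(k₂−k₁)].
= (0.707/0.279)^(0.279/(0.279−0.707)) = (2.534)^(-0.6519) = 0.5455.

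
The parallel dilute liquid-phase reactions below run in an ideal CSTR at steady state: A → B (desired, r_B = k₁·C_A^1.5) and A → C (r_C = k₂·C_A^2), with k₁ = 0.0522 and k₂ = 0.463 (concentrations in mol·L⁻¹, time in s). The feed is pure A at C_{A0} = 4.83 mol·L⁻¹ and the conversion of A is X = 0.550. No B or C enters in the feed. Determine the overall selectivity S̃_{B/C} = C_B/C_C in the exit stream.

Exit C_A = C_{A0}(1−X) = 4.83×0.450 = 2.173 mol·L⁻¹.
Rates in a CSTR are evaluated at the outlet concentration: r_B = 0.0522×2.173^1.5 = 0.1673, r_C = 0.463×2.173^2 = 2.187.
Overall selectivity = C_B/C_C = r_Bτ/(r_Cτ) = r_B/r_C = 0.0765.

0.0765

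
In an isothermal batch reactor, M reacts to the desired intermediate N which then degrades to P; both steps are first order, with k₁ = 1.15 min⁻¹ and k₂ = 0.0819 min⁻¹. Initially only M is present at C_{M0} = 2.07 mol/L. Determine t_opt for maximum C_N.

2.47 min

For first-order series the maximum of C_N occurs at t_opt = ln(k₂/k₁)/(k₂−k₁).
= ln(0.0819/1.15)/(0.0819−1.15) = ln(0.07122)/-1.068 = -2.642/-1.068 = 2.47 min.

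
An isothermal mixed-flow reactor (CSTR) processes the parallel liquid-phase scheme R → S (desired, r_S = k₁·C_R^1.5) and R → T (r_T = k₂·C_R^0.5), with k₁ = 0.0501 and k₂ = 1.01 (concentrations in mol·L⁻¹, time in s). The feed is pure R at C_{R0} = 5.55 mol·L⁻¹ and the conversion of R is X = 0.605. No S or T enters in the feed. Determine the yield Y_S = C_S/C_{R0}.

0.0593

Exit C_R = C_{R0}(1−X) = 5.55×0.395 = 2.192 mol·L⁻¹.
A CSTR operates uniformly at the exit composition, giving r_S = 0.1626 and r_T = 1.495 (each k·C_R^n at C_R = 2.192).
Fraction of consumed R going to S: r_S/(r_S+r_T) = 0.09808.
C_S = 0.09808·C_{R0}·X = 0.09808×5.55×0.605 = 0.329 mol·L⁻¹; Y_S = C_S/C_{R0} = 0.0593.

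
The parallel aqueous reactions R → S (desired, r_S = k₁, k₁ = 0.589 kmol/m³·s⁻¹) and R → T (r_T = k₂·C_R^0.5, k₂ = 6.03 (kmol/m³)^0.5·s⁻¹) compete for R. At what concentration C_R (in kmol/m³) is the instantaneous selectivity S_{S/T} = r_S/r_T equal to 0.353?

0.0766 kmol/m³

S_{S/T} = (k₁/k₂)·C_R^-0.5 ⇒ C_R = (S·k₂/k₁)^(-2).
= (0.353×6.03/0.589)^(-2) = (3.614)^(-2) = 0.0766 kmol/m³.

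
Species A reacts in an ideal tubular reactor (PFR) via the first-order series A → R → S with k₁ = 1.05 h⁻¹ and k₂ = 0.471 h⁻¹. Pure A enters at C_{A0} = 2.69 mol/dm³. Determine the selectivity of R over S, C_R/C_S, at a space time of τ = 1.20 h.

2.58

Solving the coupled first-order balances gives C_R(τ) = [k₁/(k₂−k₁)]·C_{A0}·(e^(−k₁τ) − e^(−k₂τ)).
e^(−k₁τ) = e^(−1.05×1.20) = e^(−1.260) = 0.2837; e^(−k₂τ) = e^(−0.5652) = 0.5682.
C_R = 1.05×2.69/(0.471−1.05) × (0.2837−0.5682) = (-4.878)×(-0.2846) = 1.388 mol/dm³.
C_A = C_{A0}e^(−k₁τ) = 0.7630 mol/dm³, so C_S = C_{A0}−C_A−C_R = 0.5387 mol/dm³; C_R/C_S = 2.58.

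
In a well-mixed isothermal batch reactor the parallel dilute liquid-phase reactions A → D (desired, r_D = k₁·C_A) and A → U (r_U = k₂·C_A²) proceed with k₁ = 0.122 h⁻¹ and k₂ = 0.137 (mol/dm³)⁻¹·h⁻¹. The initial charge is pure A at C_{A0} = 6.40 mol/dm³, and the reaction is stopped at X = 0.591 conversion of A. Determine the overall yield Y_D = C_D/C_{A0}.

0.102

C_A = C_{A0}(1−X) = 2.618 mol/dm³.
Along a PFR/batch, dC_D/dC_A = −r_D/(r_D+r_U) = −k₁/(k₁+k₂·C_A).
Integrating from C_{A0} to C_A: C_D = (0.122/0.137)·ln[(0.122+0.137·6.40)/(0.122+0.137·2.62)] = 0.8905·ln(0.9988/0.4806) = 0.6514 mol/dm³.
Y_D = C_D/C_{A0} = 0.6514/6.40 = 0.102.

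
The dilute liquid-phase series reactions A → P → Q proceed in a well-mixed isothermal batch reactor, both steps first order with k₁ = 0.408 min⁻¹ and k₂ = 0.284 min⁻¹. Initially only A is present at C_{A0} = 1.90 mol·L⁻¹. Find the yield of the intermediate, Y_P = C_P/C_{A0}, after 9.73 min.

0.145

The intermediate concentration in a first-order A→B→C sequence is C_P = k₁C_{A0}(e^(−k₁t) − e^(−k₂t))/(k₂−k₁).
e^(−k₁t) = e^(−0.408×9.73) = e^(−3.970) = 0.01888; e^(−k₂t) = e^(−2.763) = 0.06308.
C_P = 0.408×1.90/(0.284−0.408) × (0.01888−0.06308) = (-6.252)×(-0.04421) = 0.2764 mol·L⁻¹.
Y_P = C_P/C_{A0} = 0.2764/1.90 = 0.145.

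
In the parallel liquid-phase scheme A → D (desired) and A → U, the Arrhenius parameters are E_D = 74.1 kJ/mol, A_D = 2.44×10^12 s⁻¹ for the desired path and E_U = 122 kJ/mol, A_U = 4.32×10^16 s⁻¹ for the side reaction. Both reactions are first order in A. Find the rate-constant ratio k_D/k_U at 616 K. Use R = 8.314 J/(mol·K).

0.651

With equal orders, S_{D/U} = k_D/k_U = (A_D/A_U)·exp[(E_U−E_D)/(RT)].
(E_U−E_D)/(RT) = (122−74.1)×10³/(8.314×616) = 47900/5121 = 9.353.
k_D/k_U = (2.44×10^12/4.32×10^16)·exp(9.353) = 5.648×10^-5 × 11532 = 0.651.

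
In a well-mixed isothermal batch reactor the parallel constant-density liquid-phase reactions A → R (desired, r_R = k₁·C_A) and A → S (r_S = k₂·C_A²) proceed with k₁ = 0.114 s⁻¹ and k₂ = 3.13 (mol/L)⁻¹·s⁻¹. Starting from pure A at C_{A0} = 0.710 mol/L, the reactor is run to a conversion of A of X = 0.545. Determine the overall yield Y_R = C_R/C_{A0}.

0.0375

C_A = C_{A0}(1−X) = 0.3230 mol/L.
Along a PFR/batch, dC_R/dC_A = −r_R/(r_R+r_S) = −k₁/(k₁+k₂·C_A).
Integrating from C_{A0} to C_A: C_R = (0.114/3.13)·ln[(0.114+3.13·0.710)/(0.114+3.13·0.323)] = 0.03642·ln(2.336/1.125) = 0.02661 mol/L.
Y_R = C_R/C_{A0} = 0.02661/0.710 = 0.0375.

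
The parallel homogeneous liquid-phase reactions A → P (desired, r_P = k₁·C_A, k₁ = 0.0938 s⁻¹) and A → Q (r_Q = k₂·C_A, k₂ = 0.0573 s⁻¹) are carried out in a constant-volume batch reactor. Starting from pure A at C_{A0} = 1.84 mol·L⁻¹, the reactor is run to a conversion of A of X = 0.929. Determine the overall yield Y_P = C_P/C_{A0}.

C_A = C_{A0}(1−X) = 0.1306 mol·L⁻¹.
Both paths are first order in A, so the instantaneous fraction to P is constant: dC_P/d(−C_A) = k₁/(k₁+k₂) = 0.6208.
C_P = 0.6208·(C_{A0}−C_A) = 0.6208×1.709 = 1.06 mol·L⁻¹.
Y_P = C_P/C_{A0} = 1.061/1.84 = 0.577.

0.577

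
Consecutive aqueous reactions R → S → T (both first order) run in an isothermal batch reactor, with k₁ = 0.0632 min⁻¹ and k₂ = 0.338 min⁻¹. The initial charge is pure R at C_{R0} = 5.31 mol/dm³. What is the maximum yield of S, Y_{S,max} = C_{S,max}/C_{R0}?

For a first-order series the maximum intermediate yield is C_{S,max}/C_{R0} = (k₁/k₂)^[k₂/(k₂−k₁)].
= (0.0632/0.338)^(0.338/(0.338−0.0632)) = (0.1870)^(1.230) = 0.1272.

0.127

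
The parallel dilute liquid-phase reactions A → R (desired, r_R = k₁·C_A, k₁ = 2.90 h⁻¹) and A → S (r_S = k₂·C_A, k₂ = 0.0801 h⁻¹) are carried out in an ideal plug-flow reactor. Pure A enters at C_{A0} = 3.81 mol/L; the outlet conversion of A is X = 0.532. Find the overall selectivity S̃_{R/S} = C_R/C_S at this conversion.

36.2

C_A = C_{A0}(1−X) = 1.783 mol/L.
Both paths are first order in A, so the instantaneous fraction to R is constant: dC_R/d(−C_A) = k₁/(k₁+k₂) = 0.9731.
C_R = 0.9731·(C_{A0}−C_A) = 0.9731×2.027 = 1.97 mol/L.
C_S = (C_{A0}−C_A)−C_R = 0.05448 mol/L; S̃_{R/S} = 1.972/0.05448 = 36.2.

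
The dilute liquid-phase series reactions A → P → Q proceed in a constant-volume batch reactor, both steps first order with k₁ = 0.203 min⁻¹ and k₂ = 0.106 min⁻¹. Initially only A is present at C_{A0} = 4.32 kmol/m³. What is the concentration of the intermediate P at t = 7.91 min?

For first-order series with pure A initially, C_P(t) = k₁C_{A0}/(k₂−k₁)·(e^(−k₁t) − e^(−k₂t)).
e^(−k₁t) = e^(−0.203×7.91) = e^(−1.606) = 0.2007; e^(−k₂t) = e^(−0.8385) = 0.4324.
C_P = 0.203×4.32/(0.106−0.203) × (0.2007−0.4324) = (-9.041)×(-0.2316) = 2.094 kmol/m³.

2.09 kmol/m³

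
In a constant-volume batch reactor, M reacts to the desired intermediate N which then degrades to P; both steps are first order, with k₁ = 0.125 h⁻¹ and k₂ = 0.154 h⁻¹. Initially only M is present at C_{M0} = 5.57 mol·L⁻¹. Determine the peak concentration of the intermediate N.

For a first-order series the maximum intermediate yield is C_{N,max}/C_{M0} = (k₁/k₂)^[k₂/(k₂−k₁)].
= (0.125/0.154)^(0.154/(0.154−0.125)) = (0.8117)^(5.310) = 0.3302.
C_{N,max} = 0.3302×5.57 = 1.84 mol·L⁻¹.

1.84 mol·L⁻¹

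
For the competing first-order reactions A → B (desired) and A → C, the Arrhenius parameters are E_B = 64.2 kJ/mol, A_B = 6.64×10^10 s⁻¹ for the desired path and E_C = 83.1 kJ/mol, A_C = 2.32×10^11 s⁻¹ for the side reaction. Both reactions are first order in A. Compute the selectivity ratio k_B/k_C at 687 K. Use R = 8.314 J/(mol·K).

7.83

k_B/k_C = (A_B/A_C)·exp[−(E_B−E_C)/(RT)] = (A_B/A_C)·exp[(E_C−E_B)/(RT)].
(E_C−E_B)/(RT) = (83.1−64.2)×10³/(8.314×687) = 18900/5712 = 3.309.
k_B/k_C = (6.64×10^10/2.32×10^11)·exp(3.309) = 0.2862 × 27.36 = 7.83.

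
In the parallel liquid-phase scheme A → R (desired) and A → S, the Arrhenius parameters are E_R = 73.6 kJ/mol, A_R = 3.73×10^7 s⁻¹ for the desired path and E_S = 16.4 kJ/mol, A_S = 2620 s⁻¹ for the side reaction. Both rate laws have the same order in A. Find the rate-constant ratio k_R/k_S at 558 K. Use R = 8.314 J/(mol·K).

0.0629

Since both paths have the same order in A, the concentration cancels and S_{R/S} = k_R/k_S = (A_R/A_S)·exp[(E_S−E_R)/(RT)].
(E_S−E_R)/(RT) = (16.4−73.6)×10³/(8.314×558) = -57200/4639 = -12.33.
k_R/k_S = (3.73×10^7/2620)·exp(-12.33) = 14237 × 4.419×10^-6 = 0.0629.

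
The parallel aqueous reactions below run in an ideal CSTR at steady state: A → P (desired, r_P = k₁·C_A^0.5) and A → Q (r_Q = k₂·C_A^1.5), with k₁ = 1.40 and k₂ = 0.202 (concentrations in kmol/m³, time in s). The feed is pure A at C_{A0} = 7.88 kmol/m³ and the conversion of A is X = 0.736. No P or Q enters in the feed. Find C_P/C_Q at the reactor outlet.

Exit C_A = C_{A0}(1−X) = 7.88×0.264 = 2.080 kmol/m³.
In a CSTR the entire volume is at exit conditions, so r_P = 1.40×2.080^0.5 = 2.019 and r_Q = 0.202×2.080^1.5 = 0.6061.
Overall selectivity = C_P/C_Q = r_Pτ/(r_Qτ) = r_P/r_Q = 3.33.

3.33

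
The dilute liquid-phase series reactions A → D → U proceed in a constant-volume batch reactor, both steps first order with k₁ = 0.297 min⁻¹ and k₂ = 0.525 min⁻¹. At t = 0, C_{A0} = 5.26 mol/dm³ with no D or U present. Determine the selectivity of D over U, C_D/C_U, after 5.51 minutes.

0.291

Solving the coupled first-order balances gives C_D(t) = [k₁/(k₂−k₁)]·C_{A0}·(e^(−k₁t) − e^(−k₂t)).
e^(−k₁t) = e^(−0.297×5.51) = e^(−1.636) = 0.1947; e^(−k₂t) = e^(−2.893) = 0.05542.
C_D = 0.297×5.26/(0.525−0.297) × (0.1947−0.05542) = 6.852×0.1392 = 0.9541 mol/dm³.
C_A = C_{A0}e^(−k₁t) = 1.024 mol/dm³, so C_U = C_{A0}−C_A−C_D = 3.282 mol/dm³; C_D/C_U = 0.291.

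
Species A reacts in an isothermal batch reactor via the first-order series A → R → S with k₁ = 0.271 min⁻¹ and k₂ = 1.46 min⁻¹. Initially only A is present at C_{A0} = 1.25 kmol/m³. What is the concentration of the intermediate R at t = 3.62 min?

0.105 kmol/m³

Solving the coupled first-order balances gives C_R(t) = [k₁/(k₂−k₁)]·C_{A0}·(e^(−k₁t) − e^(−k₂t)).
e^(−k₁t) = e^(−0.271×3.62) = e^(−0.9810) = 0.3749; e^(−k₂t) = e^(−5.285) = 0.005066.
C_R = 0.271×1.25/(1.46−0.271) × (0.3749−0.005066) = 0.2849×0.3699 = 0.1054 kmol/m³.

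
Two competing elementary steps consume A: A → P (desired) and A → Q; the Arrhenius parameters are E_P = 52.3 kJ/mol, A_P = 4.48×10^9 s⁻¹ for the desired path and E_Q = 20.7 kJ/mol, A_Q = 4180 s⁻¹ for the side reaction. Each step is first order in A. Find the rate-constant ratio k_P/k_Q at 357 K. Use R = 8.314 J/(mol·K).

Since both paths have the same order in A, the concentration cancels and S_{P/Q} = k_P/k_Q = (A_P/A_Q)·exp[(E_Q−E_P)/(RT)].
(E_Q−E_P)/(RT) = (20.7−52.3)×10³/(8.314×357) = -31600/2968 = -10.65.
k_P/k_Q = (4.48×10^9/4180)·exp(-10.65) = 1.072×10^6 × 2.378×10^-5 = 25.5.
Since E_P > E_Q, raising the temperature improves selectivity toward P.

25.5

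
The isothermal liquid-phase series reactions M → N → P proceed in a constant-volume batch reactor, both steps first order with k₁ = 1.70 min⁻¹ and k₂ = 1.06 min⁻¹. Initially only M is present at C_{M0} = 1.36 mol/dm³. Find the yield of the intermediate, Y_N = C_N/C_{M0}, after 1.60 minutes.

0.312

The intermediate concentration in a first-order A→B→C sequence is C_N = k₁C_{M0}(e^(−k₁t) − e^(−k₂t))/(k₂−k₁).
e^(−k₁t) = e^(−1.70×1.60) = e^(−2.720) = 0.06587; e^(−k₂t) = e^(−1.696) = 0.1834.
C_N = 1.70×1.36/(1.06−1.70) × (0.06587−0.1834) = (-3.613)×(-0.1175) = 0.4246 mol/dm³.
Y_N = C_N/C_{M0} = 0.4246/1.36 = 0.312.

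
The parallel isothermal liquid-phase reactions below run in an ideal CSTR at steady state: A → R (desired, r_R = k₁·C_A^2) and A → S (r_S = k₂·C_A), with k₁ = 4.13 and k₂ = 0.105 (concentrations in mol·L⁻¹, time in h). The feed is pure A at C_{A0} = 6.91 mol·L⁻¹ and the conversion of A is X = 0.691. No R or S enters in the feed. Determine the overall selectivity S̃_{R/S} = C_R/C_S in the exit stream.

84.0

Exit C_A = C_{A0}(1−X) = 6.91×0.309 = 2.135 mol·L⁻¹.
A CSTR operates uniformly at the exit composition, giving r_R = 18.83 and r_S = 0.2242 (each k·C_A^n at C_A = 2.135).
Overall selectivity = C_R/C_S = r_Rτ/(r_Sτ) = r_R/r_S = 84.0.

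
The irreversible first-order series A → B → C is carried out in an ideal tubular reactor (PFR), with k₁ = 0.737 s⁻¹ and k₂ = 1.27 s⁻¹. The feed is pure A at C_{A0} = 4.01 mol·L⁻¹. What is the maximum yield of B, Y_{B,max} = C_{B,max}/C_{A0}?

For a first-order series the maximum intermediate yield is C_{B,max}/C_{A0} = (k₁/k₂)^[k₂/(k₂−k₁)].
= (0.737/1.27)^(1.27/(1.27−0.737)) = (0.5803)^(2.383) = 0.2734.

0.273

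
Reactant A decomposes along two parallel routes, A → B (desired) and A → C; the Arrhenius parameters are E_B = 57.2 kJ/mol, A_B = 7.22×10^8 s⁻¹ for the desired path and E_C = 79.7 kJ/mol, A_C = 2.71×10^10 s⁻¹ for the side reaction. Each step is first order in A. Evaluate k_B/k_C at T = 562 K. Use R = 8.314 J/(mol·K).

Since both paths have the same order in A, the concentration cancels and S_{B/C} = k_B/k_C = (A_B/A_C)·exp[(E_C−E_B)/(RT)].
(E_C−E_B)/(RT) = (79.7−57.2)×10³/(8.314×562) = 22500/4672 = 4.815.
k_B/k_C = (7.22×10^8/2.71×10^10)·exp(4.815) = 0.02664 × 123.4 = 3.29.
Since E_B < E_C, lowering the temperature improves selectivity toward B.

3.29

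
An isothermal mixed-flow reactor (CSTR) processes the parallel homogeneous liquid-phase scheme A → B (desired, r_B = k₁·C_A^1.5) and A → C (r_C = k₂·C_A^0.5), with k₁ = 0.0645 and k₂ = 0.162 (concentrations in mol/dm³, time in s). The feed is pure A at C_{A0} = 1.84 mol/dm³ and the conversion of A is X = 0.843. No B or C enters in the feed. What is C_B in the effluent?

0.160 mol/dm³

Exit C_A = C_{A0}(1−X) = 1.84×0.157 = 0.2889 mol/dm³.
Rates in a CSTR are evaluated at the outlet concentration: r_B = 0.0645×0.2889^1.5 = 0.01001, r_C = 0.162×0.2889^0.5 = 0.08707.
Fraction of consumed A going to B: r_B/(r_B+r_C) = 0.1032.
C_B = 0.1032·C_{A0}·X = 0.1032×1.84×0.843 = 0.160 mol/dm³.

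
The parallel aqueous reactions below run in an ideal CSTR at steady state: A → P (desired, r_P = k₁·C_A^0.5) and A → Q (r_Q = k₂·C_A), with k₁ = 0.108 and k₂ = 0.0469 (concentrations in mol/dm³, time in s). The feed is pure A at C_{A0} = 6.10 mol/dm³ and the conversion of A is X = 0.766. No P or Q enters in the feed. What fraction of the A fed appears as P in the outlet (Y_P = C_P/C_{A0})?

Exit C_A = C_{A0}(1−X) = 6.10×0.234 = 1.427 mol/dm³.
A CSTR operates uniformly at the exit composition, giving r_P = 0.1290 and r_Q = 0.06695 (each k·C_A^n at C_A = 1.427).
Fraction of consumed A going to P: r_P/(r_P+r_Q) = 0.6584.
C_P = 0.6584·C_{A0}·X = 0.6584×6.10×0.766 = 3.08 mol/dm³; Y_P = C_P/C_{A0} = 0.504.

0.504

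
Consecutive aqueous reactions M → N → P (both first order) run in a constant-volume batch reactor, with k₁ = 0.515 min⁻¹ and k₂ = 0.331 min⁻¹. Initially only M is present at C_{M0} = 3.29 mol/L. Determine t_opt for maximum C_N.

Setting dC_N/dt = 0 gives t_opt = ln(k₂/k₁)/(k₂−k₁).
= ln(0.331/0.515)/(0.331−0.515) = ln(0.6427)/-0.1840 = -0.4420/-0.1840 = 2.40 min.

2.40 min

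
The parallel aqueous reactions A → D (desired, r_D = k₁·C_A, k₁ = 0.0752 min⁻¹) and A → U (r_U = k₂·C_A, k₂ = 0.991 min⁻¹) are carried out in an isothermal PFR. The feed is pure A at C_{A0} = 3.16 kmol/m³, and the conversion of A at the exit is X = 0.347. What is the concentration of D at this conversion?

C_A = C_{A0}(1−X) = 2.063 kmol/m³.
Both paths are first order in A, so the instantaneous fraction to D is constant: dC_D/d(−C_A) = k₁/(k₁+k₂) = 0.07053.
C_D = 0.07053·(C_{A0}−C_A) = 0.07053×1.097 = 0.0773 kmol/m³.

0.0773 kmol/m³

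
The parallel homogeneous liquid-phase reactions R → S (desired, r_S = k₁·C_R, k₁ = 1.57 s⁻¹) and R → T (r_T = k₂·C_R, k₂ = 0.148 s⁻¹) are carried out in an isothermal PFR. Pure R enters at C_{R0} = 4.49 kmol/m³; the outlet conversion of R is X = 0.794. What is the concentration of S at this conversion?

C_R = C_{R0}(1−X) = 0.9249 kmol/m³.
Both paths are first order in R, so the instantaneous fraction to S is constant: dC_S/d(−C_R) = k₁/(k₁+k₂) = 0.9139.
C_S = 0.9139·(C_{R0}−C_R) = 0.9139×3.565 = 3.26 kmol/m³.

3.26 kmol/m³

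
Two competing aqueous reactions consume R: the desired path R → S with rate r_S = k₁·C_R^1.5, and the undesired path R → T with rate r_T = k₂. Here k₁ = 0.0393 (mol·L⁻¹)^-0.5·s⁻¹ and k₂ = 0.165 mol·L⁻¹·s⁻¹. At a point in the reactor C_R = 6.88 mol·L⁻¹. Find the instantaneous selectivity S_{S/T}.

S_{S/T} = r_S/r_T = (k₁·C_R^1.5)/(k₂) = (k₁/k₂)·C_R^1.5.
= (0.0393×6.880^1.5) / (0.165) = 0.7092/0.1650 = 4.30.

4.30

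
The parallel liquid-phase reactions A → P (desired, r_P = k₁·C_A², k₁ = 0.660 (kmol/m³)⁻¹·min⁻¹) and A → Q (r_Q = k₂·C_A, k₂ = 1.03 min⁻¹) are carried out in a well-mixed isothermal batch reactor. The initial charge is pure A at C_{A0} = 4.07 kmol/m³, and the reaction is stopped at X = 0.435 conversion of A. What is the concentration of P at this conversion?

C_A = C_{A0}(1−X) = 2.300 kmol/m³.
Along a PFR/batch, dC_Q/dC_A = −r_Q/(r_P+r_Q) = −k₂/(k₂+k₁·C_A).
Integrating from C_{A0} to C_A: C_Q = (1.03/0.660)·ln[(1.03+0.660·4.07)/(1.03+0.660·2.30)] = 1.561·ln(3.716/2.548) = 0.5891 kmol/m³.
Then C_P = (C_{A0}−C_A) − C_Q = 1.770 − 0.5891 = 1.181 kmol/m³.

1.18 kmol/m³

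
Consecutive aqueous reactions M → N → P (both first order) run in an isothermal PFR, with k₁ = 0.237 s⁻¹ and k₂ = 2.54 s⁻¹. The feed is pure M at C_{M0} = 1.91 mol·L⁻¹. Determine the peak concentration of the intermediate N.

0.140 mol·L⁻¹

At the optimum, C_{N,max}/C_{M0} = (k₁/k₂)^[k₂/(k₂−k₁)].
= (0.237/2.54)^(2.54/(2.54−0.237)) = (0.09331)^(1.103) = 0.07310.
C_{N,max} = 0.07310×1.91 = 0.140 mol·L⁻¹.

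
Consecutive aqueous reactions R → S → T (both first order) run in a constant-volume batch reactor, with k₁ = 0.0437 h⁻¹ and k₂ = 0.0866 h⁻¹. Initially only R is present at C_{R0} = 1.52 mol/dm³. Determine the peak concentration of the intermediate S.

At the optimum, C_{S,max}/C_{R0} = (k₁/k₂)^[k₂/(k₂−k₁)].
= (0.0437/0.0866)^(0.0866/(0.0866−0.0437)) = (0.5046)^(2.019) = 0.2514.
C_{S,max} = 0.2514×1.52 = 0.382 mol/dm³.

0.382 mol/dm³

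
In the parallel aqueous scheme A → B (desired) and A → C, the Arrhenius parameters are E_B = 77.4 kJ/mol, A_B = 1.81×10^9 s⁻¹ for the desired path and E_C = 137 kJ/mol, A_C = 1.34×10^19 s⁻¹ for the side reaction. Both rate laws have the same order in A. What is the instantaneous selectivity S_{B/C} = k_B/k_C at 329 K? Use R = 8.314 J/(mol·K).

With equal orders, S_{B/C} = k_B/k_C = (A_B/A_C)·exp[(E_C−E_B)/(RT)].
(E_C−E_B)/(RT) = (137−77.4)×10³/(8.314×329) = 59600/2735 = 21.79.
k_B/k_C = (1.81×10^9/1.34×10^19)·exp(21.79) = 1.351×10^-10 × 2.903×10^9 = 0.392.

0.392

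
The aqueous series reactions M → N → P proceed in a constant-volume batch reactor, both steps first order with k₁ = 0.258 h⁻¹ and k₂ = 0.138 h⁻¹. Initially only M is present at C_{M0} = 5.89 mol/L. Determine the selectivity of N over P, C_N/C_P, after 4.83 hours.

2.14

For first-order series with pure M initially, C_N(t) = k₁C_{M0}/(k₂−k₁)·(e^(−k₁t) − e^(−k₂t)).
e^(−k₁t) = e^(−0.258×4.83) = e^(−1.246) = 0.2876; e^(−k₂t) = e^(−0.6665) = 0.5135.
C_N = 0.258×5.89/(0.138−0.258) × (0.2876−0.5135) = (-12.66)×(-0.2259) = 2.860 mol/L.
C_M = C_{M0}e^(−k₁t) = 1.694 mol/L, so C_P = C_{M0}−C_M−C_N = 1.336 mol/L; C_N/C_P = 2.14.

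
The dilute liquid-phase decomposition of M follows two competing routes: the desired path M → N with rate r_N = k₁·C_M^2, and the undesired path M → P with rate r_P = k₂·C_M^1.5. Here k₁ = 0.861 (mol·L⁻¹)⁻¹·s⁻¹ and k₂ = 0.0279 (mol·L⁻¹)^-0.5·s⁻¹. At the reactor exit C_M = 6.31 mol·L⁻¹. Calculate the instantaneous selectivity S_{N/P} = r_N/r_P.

77.5

S_{N/P} = r_N/r_P = (k₁·C_M^2)/(k₂·C_M^1.5) = (k₁/k₂)·C_M^0.5.
= (0.861×6.310^2) / (0.0279×6.310^1.5) = 34.28/0.4422 = 77.5.
Since the desired path is higher order in M, keeping C_M high (PFR or concentrated feed) favours N.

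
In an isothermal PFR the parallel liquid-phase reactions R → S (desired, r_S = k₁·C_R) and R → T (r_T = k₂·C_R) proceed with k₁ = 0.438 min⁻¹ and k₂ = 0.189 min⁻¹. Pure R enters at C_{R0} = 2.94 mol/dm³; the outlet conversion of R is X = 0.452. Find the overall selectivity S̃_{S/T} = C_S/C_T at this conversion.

C_R = C_{R0}(1−X) = 1.611 mol/dm³.
Both paths are first order in R, so the instantaneous fraction to S is constant: dC_S/d(−C_R) = k₁/(k₁+k₂) = 0.6986.
C_S = 0.6986·(C_{R0}−C_R) = 0.6986×1.329 = 0.928 mol/dm³.
C_T = (C_{R0}−C_R)−C_S = 0.4006 mol/dm³; S̃_{S/T} = 0.9283/0.4006 = 2.32.

2.32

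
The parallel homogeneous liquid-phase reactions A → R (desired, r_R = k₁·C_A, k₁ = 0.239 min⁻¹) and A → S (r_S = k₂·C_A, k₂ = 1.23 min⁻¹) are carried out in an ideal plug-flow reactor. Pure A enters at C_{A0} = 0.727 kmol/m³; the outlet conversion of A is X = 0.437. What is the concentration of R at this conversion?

0.0517 kmol/m³

C_A = C_{A0}(1−X) = 0.4093 kmol/m³.
Both paths are first order in A, so the instantaneous fraction to R is constant: dC_R/d(−C_A) = k₁/(k₁+k₂) = 0.1627.
C_R = 0.1627·(C_{A0}−C_A) = 0.1627×0.3177 = 0.0517 kmol/m³.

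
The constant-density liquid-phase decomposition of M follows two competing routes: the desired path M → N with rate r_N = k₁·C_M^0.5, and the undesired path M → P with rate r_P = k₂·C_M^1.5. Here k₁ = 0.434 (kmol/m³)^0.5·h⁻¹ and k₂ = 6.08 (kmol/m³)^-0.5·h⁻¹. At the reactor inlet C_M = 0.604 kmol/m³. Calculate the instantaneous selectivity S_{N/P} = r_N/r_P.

S_{N/P} = r_N/r_P = (k₁·C_M^0.5)/(k₂·C_M^1.5) = (k₁/k₂)·C_M⁻¹.
= (0.434×0.6040^0.5) / (6.08×0.6040^1.5) = 0.3373/2.854 = 0.118.

0.118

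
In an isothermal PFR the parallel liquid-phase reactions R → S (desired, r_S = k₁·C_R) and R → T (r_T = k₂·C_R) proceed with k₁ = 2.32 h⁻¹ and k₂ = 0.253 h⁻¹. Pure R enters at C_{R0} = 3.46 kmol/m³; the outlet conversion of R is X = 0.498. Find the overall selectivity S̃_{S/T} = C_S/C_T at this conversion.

C_R = C_{R0}(1−X) = 1.737 kmol/m³.
Both paths are first order in R, so the instantaneous fraction to S is constant: dC_S/d(−C_R) = k₁/(k₁+k₂) = 0.9017.
C_S = 0.9017·(C_{R0}−C_R) = 0.9017×1.723 = 1.55 kmol/m³.
C_T = (C_{R0}−C_R)−C_S = 0.1694 kmol/m³; S̃_{S/T} = 1.554/0.1694 = 9.17.

9.17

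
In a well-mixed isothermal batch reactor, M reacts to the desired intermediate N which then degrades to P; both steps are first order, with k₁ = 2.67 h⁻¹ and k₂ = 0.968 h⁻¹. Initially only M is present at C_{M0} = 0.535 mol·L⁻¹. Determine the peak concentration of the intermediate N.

0.300 mol·L⁻¹

At the optimum, C_{N,max}/C_{M0} = (k₁/k₂)^[k₂/(k₂−k₁)].
= (2.67/0.968)^(0.968/(0.968−2.67)) = (2.758)^(-0.5687) = 0.5616.
C_{N,max} = 0.5616×0.535 = 0.300 mol·L⁻¹.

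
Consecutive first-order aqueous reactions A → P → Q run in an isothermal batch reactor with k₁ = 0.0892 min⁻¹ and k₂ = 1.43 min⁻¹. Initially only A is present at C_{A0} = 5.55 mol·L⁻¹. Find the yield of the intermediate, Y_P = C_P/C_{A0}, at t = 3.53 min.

0.0481

Solving the coupled first-order balances gives C_P(t) = [k₁/(k₂−k₁)]·C_{A0}·(e^(−k₁t) − e^(−k₂t)).
e^(−k₁t) = e^(−0.0892×3.53) = e^(−0.3149) = 0.7299; e^(−k₂t) = e^(−5.048) = 0.006423.
C_P = 0.0892×5.55/(1.43−0.0892) × (0.7299−0.006423) = 0.3692×0.7235 = 0.2671 mol·L⁻¹.
Y_P = C_P/C_{A0} = 0.2671/5.55 = 0.0481.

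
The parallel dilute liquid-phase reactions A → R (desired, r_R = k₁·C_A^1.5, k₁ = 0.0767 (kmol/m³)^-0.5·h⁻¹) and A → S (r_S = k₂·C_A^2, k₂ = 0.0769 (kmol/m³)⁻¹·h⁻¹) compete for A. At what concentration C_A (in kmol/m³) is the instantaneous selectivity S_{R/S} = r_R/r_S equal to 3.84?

0.0675 kmol/m³

S_{R/S} = (k₁/k₂)·C_A^-0.5 ⇒ C_A = (S·k₂/k₁)^(-2).
= (3.84×0.0769/0.0767)^(-2) = (3.850)^(-2) = 0.0675 kmol/m³.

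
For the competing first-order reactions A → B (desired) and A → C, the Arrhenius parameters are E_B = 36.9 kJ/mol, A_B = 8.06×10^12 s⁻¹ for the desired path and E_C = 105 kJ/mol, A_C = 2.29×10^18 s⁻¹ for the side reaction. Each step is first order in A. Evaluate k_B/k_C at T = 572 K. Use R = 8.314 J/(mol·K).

Since both paths have the same order in A, the concentration cancels and S_{B/C} = k_B/k_C = (A_B/A_C)·exp[(E_C−E_B)/(RT)].
(E_C−E_B)/(RT) = (105−36.9)×10³/(8.314×572) = 68100/4756 = 14.32.
k_B/k_C = (8.06×10^12/2.29×10^18)·exp(14.32) = 3.520×10^-6 × 1.656×10^6 = 5.83.
Since E_B < E_C, lowering the temperature improves selectivity toward B.

5.83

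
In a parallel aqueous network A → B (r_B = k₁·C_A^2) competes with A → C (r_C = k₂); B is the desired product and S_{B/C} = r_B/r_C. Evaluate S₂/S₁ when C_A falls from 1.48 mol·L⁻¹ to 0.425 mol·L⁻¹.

S_{B/C} = (k₁/k₂)·C_A^2, so S₂/S₁ = (C_{A,2}/C_{A,1})^2.
= (0.425/1.48)^2 = (0.2872)^2 = 0.0825.

0.0825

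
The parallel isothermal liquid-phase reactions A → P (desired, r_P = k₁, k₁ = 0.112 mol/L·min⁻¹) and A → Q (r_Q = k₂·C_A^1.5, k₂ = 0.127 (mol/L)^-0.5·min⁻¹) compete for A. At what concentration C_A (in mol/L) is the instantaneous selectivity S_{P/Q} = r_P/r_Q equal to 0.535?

1.40 mol/L

S_{P/Q} = (k₁/k₂)·C_A^-1.5 ⇒ C_A = (S·k₂/k₁)^(1/(-1.5)).
= (0.535×0.127/0.112)^(-0.6667) = (0.6067)^(-0.6667) = 1.40 mol/L.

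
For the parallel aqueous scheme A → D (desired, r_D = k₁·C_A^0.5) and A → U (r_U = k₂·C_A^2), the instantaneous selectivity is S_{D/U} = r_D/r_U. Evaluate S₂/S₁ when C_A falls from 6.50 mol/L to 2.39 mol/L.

4.49

S_{D/U} = (k₁/k₂)·C_A^-1.5, so S₂/S₁ = (C_{A,2}/C_{A,1})^-1.5.
= (2.39/6.50)^(-1.5) = (0.3677)^(-1.5) = 4.49.
Selectivity toward D rises as C_A falls — low-concentration operation is favoured.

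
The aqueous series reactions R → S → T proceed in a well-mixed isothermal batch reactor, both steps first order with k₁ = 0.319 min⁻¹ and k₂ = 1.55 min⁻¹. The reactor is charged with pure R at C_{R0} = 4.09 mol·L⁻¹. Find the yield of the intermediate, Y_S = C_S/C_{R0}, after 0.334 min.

Solving the coupled first-order balances gives C_S(t) = [k₁/(k₂−k₁)]·C_{R0}·(e^(−k₁t) − e^(−k₂t)).
e^(−k₁t) = e^(−0.319×0.334) = e^(−0.1065) = 0.8989; e^(−k₂t) = e^(−0.5177) = 0.5959.
C_S = 0.319×4.09/(1.55−0.319) × (0.8989−0.5959) = 1.060×0.3030 = 0.3212 mol·L⁻¹.
Y_S = C_S/C_{R0} = 0.3212/4.09 = 0.0785.

0.0785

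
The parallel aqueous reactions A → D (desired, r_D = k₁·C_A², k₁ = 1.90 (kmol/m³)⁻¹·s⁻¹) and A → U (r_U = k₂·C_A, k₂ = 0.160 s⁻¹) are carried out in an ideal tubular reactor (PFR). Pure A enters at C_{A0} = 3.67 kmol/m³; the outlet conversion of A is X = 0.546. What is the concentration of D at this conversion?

1.94 kmol/m³

C_A = C_{A0}(1−X) = 1.666 kmol/m³.
Along a PFR/batch, dC_U/dC_A = −r_U/(r_D+r_U) = −k₂/(k₂+k₁·C_A).
Integrating from C_{A0} to C_A: C_U = (0.160/1.90)·ln[(0.160+1.90·3.67)/(0.160+1.90·1.67)] = 0.08421·ln(7.133/3.326) = 0.06426 kmol/m³.
Then C_D = (C_{A0}−C_A) − C_U = 2.004 − 0.06426 = 1.940 kmol/m³.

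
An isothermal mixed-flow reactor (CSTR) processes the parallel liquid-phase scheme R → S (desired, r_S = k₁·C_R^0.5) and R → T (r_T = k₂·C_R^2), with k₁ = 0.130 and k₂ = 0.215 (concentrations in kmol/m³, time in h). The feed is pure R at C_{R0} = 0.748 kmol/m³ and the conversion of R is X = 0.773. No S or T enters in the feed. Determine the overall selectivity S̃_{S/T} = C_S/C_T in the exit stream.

8.64

Exit C_R = C_{R0}(1−X) = 0.748×0.227 = 0.1698 kmol/m³.
In a CSTR the entire volume is at exit conditions, so r_S = 0.130×0.1698^0.5 = 0.05357 and r_T = 0.215×0.1698^2 = 0.006199.
Overall selectivity = C_S/C_T = r_Sτ/(r_Tτ) = r_S/r_T = 8.64.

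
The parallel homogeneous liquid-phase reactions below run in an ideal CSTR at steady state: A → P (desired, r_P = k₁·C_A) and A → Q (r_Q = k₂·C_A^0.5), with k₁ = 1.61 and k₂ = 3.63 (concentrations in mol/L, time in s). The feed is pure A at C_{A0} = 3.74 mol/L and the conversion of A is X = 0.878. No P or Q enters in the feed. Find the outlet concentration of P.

0.757 mol/L

Exit C_A = C_{A0}(1−X) = 3.74×0.122 = 0.4563 mol/L.
In a CSTR the entire volume is at exit conditions, so r_P = 1.61×0.4563 = 0.7346 and r_Q = 3.63×0.4563^0.5 = 2.452.
Fraction of consumed A going to P: r_P/(r_P+r_Q) = 0.2305.
C_P = 0.2305·C_{A0}·X = 0.2305×3.74×0.878 = 0.757 mol/L.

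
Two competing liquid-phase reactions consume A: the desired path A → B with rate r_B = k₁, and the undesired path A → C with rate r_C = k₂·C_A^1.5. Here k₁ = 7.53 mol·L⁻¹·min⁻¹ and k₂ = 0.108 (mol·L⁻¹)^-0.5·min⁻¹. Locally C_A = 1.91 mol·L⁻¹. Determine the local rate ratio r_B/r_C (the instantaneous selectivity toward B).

S_{B/C} = r_B/r_C = (k₁)/(k₂·C_A^1.5) = (k₁/k₂)·C_A^-1.5.
= (7.53) / (0.108×1.910^1.5) = 7.530/0.2851 = 26.4.

26.4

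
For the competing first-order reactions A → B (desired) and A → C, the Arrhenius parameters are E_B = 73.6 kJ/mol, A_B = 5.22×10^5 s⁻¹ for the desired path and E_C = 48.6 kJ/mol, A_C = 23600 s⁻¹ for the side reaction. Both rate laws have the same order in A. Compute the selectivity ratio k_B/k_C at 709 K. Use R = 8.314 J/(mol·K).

0.318

With equal orders, S_{B/C} = k_B/k_C = (A_B/A_C)·exp[(E_C−E_B)/(RT)].
(E_C−E_B)/(RT) = (48.6−73.6)×10³/(8.314×709) = -25000/5895 = -4.241.
k_B/k_C = (5.22×10^5/23600)·exp(-4.241) = 22.12 × 0.01439 = 0.318.
Since E_B > E_C, raising the temperature improves selectivity toward B.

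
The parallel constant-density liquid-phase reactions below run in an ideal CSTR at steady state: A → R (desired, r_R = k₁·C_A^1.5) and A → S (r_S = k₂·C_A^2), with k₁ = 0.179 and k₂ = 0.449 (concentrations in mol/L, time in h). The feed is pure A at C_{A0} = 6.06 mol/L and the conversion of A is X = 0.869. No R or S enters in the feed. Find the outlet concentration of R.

Exit C_A = C_{A0}(1−X) = 6.06×0.131 = 0.7939 mol/L.
A CSTR operates uniformly at the exit composition, giving r_R = 0.1266 and r_S = 0.2830 (each k·C_A^n at C_A = 0.7939).
Fraction of consumed A going to R: r_R/(r_R+r_S) = 0.3091.
C_R = 0.3091·C_{A0}·X = 0.3091×6.06×0.869 = 1.63 mol/L.

1.63 mol/L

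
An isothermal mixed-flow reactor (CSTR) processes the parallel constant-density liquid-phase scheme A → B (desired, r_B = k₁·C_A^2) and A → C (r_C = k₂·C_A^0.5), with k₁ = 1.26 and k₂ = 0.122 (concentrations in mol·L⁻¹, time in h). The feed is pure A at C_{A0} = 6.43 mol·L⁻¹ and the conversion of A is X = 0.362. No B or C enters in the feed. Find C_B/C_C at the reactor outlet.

85.8

Exit C_A = C_{A0}(1−X) = 6.43×0.638 = 4.102 mol·L⁻¹.
Rates in a CSTR are evaluated at the outlet concentration: r_B = 1.26×4.102^2 = 21.20, r_C = 0.122×4.102^0.5 = 0.2471.
Overall selectivity = C_B/C_C = r_Bτ/(r_Cτ) = r_B/r_C = 85.8.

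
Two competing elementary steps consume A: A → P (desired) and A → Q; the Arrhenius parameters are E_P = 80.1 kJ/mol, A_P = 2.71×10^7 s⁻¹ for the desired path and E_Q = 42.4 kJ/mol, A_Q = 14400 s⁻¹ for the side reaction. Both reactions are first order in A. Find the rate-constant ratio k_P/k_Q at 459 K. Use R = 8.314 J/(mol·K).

0.0964

k_P/k_Q = (A_P/A_Q)·exp[−(E_P−E_Q)/(RT)] = (A_P/A_Q)·exp[(E_Q−E_P)/(RT)].
(E_Q−E_P)/(RT) = (42.4−80.1)×10³/(8.314×459) = -37700/3816 = -9.879.
k_P/k_Q = (2.71×10^7/14400)·exp(-9.879) = 1882 × 5.123×10^-5 = 0.0964.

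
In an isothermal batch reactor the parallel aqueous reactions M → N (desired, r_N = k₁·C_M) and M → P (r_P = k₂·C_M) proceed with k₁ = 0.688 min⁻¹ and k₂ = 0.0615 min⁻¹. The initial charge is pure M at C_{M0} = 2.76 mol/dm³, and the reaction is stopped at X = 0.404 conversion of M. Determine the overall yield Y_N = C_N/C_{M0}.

0.371

C_M = C_{M0}(1−X) = 1.645 mol/dm³.
Both paths are first order in M, so the instantaneous fraction to N is constant: dC_N/d(−C_M) = k₁/(k₁+k₂) = 0.9179.
C_N = 0.9179·(C_{M0}−C_M) = 0.9179×1.115 = 1.02 mol/dm³.
Y_N = C_N/C_{M0} = 1.024/2.76 = 0.371.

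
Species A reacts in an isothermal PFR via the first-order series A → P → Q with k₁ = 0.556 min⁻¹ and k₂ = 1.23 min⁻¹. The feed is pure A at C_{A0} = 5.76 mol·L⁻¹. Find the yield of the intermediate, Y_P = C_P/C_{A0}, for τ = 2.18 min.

The intermediate concentration in a first-order A→B→C sequence is C_P = k₁C_{A0}(e^(−k₁τ) − e^(−k₂τ))/(k₂−k₁).
e^(−k₁τ) = e^(−0.556×2.18) = e^(−1.212) = 0.2976; e^(−k₂τ) = e^(−2.681) = 0.06847.
C_P = 0.556×5.76/(1.23−0.556) × (0.2976−0.06847) = 4.752×0.2291 = 1.089 mol·L⁻¹.
Y_P = C_P/C_{A0} = 1.089/5.76 = 0.189.

0.189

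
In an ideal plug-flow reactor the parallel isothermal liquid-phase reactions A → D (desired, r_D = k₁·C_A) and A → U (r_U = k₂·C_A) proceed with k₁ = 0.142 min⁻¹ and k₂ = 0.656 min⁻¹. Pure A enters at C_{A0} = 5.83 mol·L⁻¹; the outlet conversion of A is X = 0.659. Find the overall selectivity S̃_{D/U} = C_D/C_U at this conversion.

C_A = C_{A0}(1−X) = 1.988 mol·L⁻¹.
Both paths are first order in A, so the instantaneous fraction to D is constant: dC_D/d(−C_A) = k₁/(k₁+k₂) = 0.1779.
C_D = 0.1779·(C_{A0}−C_A) = 0.1779×3.842 = 0.684 mol·L⁻¹.
C_U = (C_{A0}−C_A)−C_D = 3.158 mol·L⁻¹; S̃_{D/U} = 0.6837/3.158 = 0.216.

0.216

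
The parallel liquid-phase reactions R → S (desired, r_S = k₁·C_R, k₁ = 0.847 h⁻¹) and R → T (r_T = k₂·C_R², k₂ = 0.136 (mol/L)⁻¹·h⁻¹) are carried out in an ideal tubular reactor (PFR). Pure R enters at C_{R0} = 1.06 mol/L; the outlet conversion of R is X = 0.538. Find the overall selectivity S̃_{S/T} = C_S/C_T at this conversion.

8.08

C_R = C_{R0}(1−X) = 0.4897 mol/L.
Along a PFR/batch, dC_S/dC_R = −r_S/(r_S+r_T) = −k₁/(k₁+k₂·C_R).
Integrating from C_{R0} to C_R: C_S = (0.847/0.136)·ln[(0.847+0.136·1.06)/(0.847+0.136·0.490)] = 6.228·ln(0.9912/0.9136) = 0.5075 mol/L.
C_T = (C_{R0}−C_R)−C_S = 0.06282 mol/L; S̃_{S/T} = 0.5075/0.06282 = 8.08.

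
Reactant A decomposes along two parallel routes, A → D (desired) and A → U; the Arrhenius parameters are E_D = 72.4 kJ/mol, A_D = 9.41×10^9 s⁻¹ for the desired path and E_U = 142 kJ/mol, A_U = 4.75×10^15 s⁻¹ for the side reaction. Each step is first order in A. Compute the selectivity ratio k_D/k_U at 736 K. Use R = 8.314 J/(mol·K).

0.172

Since both paths have the same order in A, the concentration cancels and S_{D/U} = k_D/k_U = (A_D/A_U)·exp[(E_U−E_D)/(RT)].
(E_U−E_D)/(RT) = (142−72.4)×10³/(8.314×736) = 69600/6119 = 11.37.
k_D/k_U = (9.41×10^9/4.75×10^15)·exp(11.37) = 1.981×10^-6 × 87048 = 0.172.
Since E_D < E_U, lowering the temperature improves selectivity toward D.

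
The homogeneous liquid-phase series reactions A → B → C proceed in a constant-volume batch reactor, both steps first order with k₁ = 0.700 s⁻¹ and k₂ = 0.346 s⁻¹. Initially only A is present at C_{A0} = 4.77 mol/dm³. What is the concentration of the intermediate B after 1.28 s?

2.21 mol/dm³

The intermediate concentration in a first-order A→B→C sequence is C_B = k₁C_{A0}(e^(−k₁t) − e^(−k₂t))/(k₂−k₁).
e^(−k₁t) = e^(−0.700×1.28) = e^(−0.8960) = 0.4082; e^(−k₂t) = e^(−0.4429) = 0.6422.
C_B = 0.700×4.77/(0.346−0.700) × (0.4082−0.6422) = (-9.432)×(-0.2340) = 2.207 mol/dm³.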